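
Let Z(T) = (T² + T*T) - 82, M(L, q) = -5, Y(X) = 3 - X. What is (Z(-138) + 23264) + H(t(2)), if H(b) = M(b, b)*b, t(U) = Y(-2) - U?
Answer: 61255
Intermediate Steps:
Z(T) = -82 + 2*T² (Z(T) = (T² + T²) - 82 = 2*T² - 82 = -82 + 2*T²)
t(U) = 5 - U (t(U) = (3 - 1*(-2)) - U = (3 + 2) - U = 5 - U)
H(b) = -5*b
(Z(-138) + 23264) + H(t(2)) = ((-82 + 2*(-138)²) + 23264) - 5*(5 - 1*2) = ((-82 + 2*19044) + 23264) - 5*(5 - 2) = ((-82 + 38088) + 23264) - 5*3 = (38006 + 23264) - 15 = 61270 - 15 = 61255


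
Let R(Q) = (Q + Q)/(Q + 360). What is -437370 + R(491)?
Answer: -372200888/851 ≈ -4.3737e+5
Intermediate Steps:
R(Q) = 2*Q/(360 + Q) (R(Q) = (2*Q)/(360 + Q) = 2*Q/(360 + Q))
-437370 + R(491) = -437370 + 2*491/(360 + 491) = -437370 + 2*491/851 = -437370 + 2*491*(1/851) = -437370 + 982/851 = -372200888/851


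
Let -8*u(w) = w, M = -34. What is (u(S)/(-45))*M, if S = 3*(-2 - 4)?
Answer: 17/10 ≈ 1.7000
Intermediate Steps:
S = -18 (S = 3*(-6) = -18)
u(w) = -w/8
(u(S)/(-45))*M = ((-⅛*(-18))/(-45))*(-34) = -1/45*9/4*(-34) = -1/20*(-34) = 17/10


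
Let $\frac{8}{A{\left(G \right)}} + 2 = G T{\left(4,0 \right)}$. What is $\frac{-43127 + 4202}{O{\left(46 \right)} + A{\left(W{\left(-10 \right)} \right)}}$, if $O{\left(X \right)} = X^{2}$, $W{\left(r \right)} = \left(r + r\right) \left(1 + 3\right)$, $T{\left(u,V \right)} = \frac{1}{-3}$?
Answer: $- \frac{1440225}{78304} \approx -18.393$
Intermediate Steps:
$T{\left(u,V \right)} = - \frac{1}{3}$
$W{\left(r \right)} = 8 r$ ($W{\left(r \right)} = 2 r 4 = 8 r$)
$A{\left(G \right)} = \frac{8}{-2 - \frac{G}{3}}$ ($A{\left(G \right)} = \frac{8}{-2 + G \left(- \frac{1}{3}\right)} = \frac{8}{-2 - \frac{G}{3}}$)
$\frac{-43127 + 4202}{O{\left(46 \right)} + A{\left(W{\left(-10 \right)} \right)}} = \frac{-43127 + 4202}{46^{2} + \frac{24}{-6 - 8 \left(-10\right)}} = - \frac{38925}{2116 + \frac{24}{-6 - -80}} = - \frac{38925}{2116 + \frac{24}{-6 + 80}} = - \frac{38925}{2116 + \frac{24}{74}} = - \frac{38925}{2116 + 24 \cdot \frac{1}{74}} = - \frac{38925}{2116 + \frac{12}{37}} = - \frac{38925}{\frac{78304}{37}} = \left(-38925\right) \frac{37}{78304} = - \frac{1440225}{78304}$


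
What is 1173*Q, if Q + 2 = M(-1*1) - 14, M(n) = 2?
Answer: -16422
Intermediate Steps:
Q = -14 (Q = -2 + (2 - 14) = -2 - 12 = -14)
1173*Q = 1173*(-14) = -16422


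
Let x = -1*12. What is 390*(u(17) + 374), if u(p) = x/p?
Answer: 2474940/17 ≈ 1.4558e+5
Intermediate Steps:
x = -12
u(p) = -12/p
390*(u(17) + 374) = 390*(-12/17 + 374) = 390*(6346/17) = 2474940/17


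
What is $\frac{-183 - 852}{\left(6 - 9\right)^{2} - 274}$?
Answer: $\frac{207}{53} \approx 3.9057$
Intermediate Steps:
$\frac{-183 - 852}{\left(6 - 9\right)^{2} - 274} = \frac{-183 - 852}{\left(-3\right)^{2} - 274} = - \frac{1035}{9 - 274} = - \frac{1035}{-265} = \left(-1035\right) \left(- \frac{1}{265}\right) = \frac{207}{53}$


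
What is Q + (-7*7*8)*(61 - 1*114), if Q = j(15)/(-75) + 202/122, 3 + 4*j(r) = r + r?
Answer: 126743151/6100 ≈ 20778.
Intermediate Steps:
j(r) = -3/4 + r/2 (j(r) = -3/4 + (r + r)/4 = -3/4 + (2*r)/4 = -3/4 + r/2)
Q = 9551/6100 (Q = (-3/4 + (1/2)*15)/(-75) + 202/122 = (-3/4 + 15/2)*(-1/75) + 202*(1/122) = (27/4)*(-1/75) + 101/61 = -9/100 + 101/61 = 9551/6100 ≈ 1.5657)
Q + (-7*7*8)*(61 - 1*114) = 9551/6100 + (-7*7*8)*(61 - 1*114) = 9551/6100 + (-49*8)*(61 - 114) = 9551/6100 - 392*(-53) = 9551/6100 + 20776 = 126743151/6100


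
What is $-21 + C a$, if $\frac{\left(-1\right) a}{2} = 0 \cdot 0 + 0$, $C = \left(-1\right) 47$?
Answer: $-21$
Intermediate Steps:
$C = -47$
$a = 0$ ($a = - 2 \left(0 \cdot 0 + 0\right) = - 2 \left(0 + 0\right) = \left(-2\right) 0 = 0$)
$-21 + C a = -21 - 0 = -21 + 0 = -21$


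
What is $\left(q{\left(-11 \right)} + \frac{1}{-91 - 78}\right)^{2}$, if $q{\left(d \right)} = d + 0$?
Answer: $\frac{3459600}{28561} \approx 121.13$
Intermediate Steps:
$q{\left(d \right)} = d$
$\left(q{\left(-11 \right)} + \frac{1}{-91 - 78}\right)^{2} = \left(-11 + \frac{1}{-91 - 78}\right)^{2} = \left(-11 + \frac{1}{-169}\right)^{2} = \left(-11 - \frac{1}{169}\right)^{2} = \left(- \frac{1860}{169}\right)^{2} = \frac{3459600}{28561}$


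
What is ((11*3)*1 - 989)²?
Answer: 913936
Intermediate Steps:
((11*3)*1 - 989)² = (33*1 - 989)² = (33 - 989)² = (-956)² = 913936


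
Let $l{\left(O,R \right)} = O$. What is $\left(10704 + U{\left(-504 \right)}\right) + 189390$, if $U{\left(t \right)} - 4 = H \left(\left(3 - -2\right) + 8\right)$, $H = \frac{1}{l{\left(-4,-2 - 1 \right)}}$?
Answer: $\frac{800379}{4} \approx 2.0009 \cdot 10^{5}$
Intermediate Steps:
$H = - \frac{1}{4}$ ($H = \frac{1}{-4} = - \frac{1}{4} \approx -0.25$)
$U{\left(t \right)} = \frac{3}{4}$ ($U{\left(t \right)} = 4 - \frac{\left(3 - -2\right) + 8}{4} = 4 - \frac{\left(3 + 2\right) + 8}{4} = 4 - \frac{5 + 8}{4} = 4 - \frac{13}{4} = \frac{3}{4}$)
$\left(10704 + U{\left(-504 \right)}\right) + 189390 = \left(10704 + \frac{3}{4}\right) + 189390 = \frac{42819}{4} + 189390 = \frac{800379}{4}$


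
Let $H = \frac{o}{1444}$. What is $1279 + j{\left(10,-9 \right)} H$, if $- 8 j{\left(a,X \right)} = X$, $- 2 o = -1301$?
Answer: $\frac{29561725}{23104} \approx 1279.5$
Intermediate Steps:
$o = \frac{1301}{2}$ ($o = \left(- \frac{1}{2}\right) \left(-1301\right) = \frac{1301}{2} \approx 650.5$)
$j{\left(a,X \right)} = - \frac{X}{8}$
$H = \frac{1301}{2888}$ ($H = \frac{1301}{2 \cdot 1444} = \frac{1301}{2} \cdot \frac{1}{1444} = \frac{1301}{2888} \approx 0.45048$)
$1279 + j{\left(10,-9 \right)} H = 1279 + \left(- \frac{1}{8}\right) \left(-9\right) \frac{1301}{2888} = 1279 + \frac{9}{8} \cdot \frac{1301}{2888} = 1279 + \frac{11709}{23104} = \frac{29561725}{23104}$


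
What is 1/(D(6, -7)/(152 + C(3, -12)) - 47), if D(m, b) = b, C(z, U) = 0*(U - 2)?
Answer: -152/7151 ≈ -0.021256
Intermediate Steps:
C(z, U) = 0 (C(z, U) = 0*(-2 + U) = 0)
1/(D(6, -7)/(152 + C(3, -12)) - 47) = 1/(-7/(152 + 0) - 47) = 1/(-7/152 - 47) = 1/(-7151/152) = -152/7151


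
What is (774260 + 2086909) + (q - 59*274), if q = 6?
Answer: 2845009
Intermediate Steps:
(774260 + 2086909) + (q - 59*274) = (774260 + 2086909) + (6 - 59*274) = 2861169 + (6 - 16166) = 2861169 - 16160 = 2845009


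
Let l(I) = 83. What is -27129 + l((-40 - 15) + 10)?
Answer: -27046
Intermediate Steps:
-27129 + l((-40 - 15) + 10) = -27129 + 83 = -27046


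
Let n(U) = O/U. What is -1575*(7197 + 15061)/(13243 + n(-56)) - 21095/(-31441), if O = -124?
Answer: -5142327365255/1943399651 ≈ -2646.0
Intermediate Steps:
n(U) = -124/U
-1575*(7197 + 15061)/(13243 + n(-56)) - 21095/(-31441) = -1575*(7197 + 15061)/(13243 - 124/(-56)) - 21095/(-31441) = -1575*22258/(13243 - 124*(-1/56)) - 21095*(-1/31441) = -1575*22258/(13243 + 31/14) + 21095/31441 = -1575/((185433/14)*(1/22258)) + 21095/31441 = -1575/185433/311612 + 21095/31441 = -1575*311612/185433 + 21095/31441 = -163596300/61811 + 21095/31441 = -5142327365255/1943399651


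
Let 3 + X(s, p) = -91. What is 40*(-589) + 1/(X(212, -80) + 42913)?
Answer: -1008815639/42819 ≈ -23560.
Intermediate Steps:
X(s, p) = -94 (X(s, p) = -3 - 91 = -94)
40*(-589) + 1/(X(212, -80) + 42913) = 40*(-589) + 1/(-94 + 42913) = -23560 + 1/42819 = -1008815639/42819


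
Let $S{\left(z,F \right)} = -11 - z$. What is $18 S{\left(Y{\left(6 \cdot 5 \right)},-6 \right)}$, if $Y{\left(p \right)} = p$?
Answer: $-738$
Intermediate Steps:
$18 S{\left(Y{\left(6 \cdot 5 \right)},-6 \right)} = 18 \left(-11 - 6 \cdot 5\right) = 18 \left(-11 - 30\right) = 18 \left(-41\right) = -738$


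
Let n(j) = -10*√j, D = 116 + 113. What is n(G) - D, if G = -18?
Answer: -229 - 30*I*√2 ≈ -229.0 - 42.426*I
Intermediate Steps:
D = 229
n(G) - D = -30*I*√2 - 1*229 = -30*I*√2 - 229 = -229 - 30*I*√2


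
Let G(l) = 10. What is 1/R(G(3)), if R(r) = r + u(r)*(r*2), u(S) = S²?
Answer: 1/2010 ≈ 0.00049751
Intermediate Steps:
R(r) = r + 2*r³ (R(r) = r + r²*(r*2) = r + r²*(2*r) = r + 2*r³)
1/R(G(3)) = 1/(10 + 2*10³) = 1/(10 + 2*1000) = 1/(10 + 2000) = 1/2010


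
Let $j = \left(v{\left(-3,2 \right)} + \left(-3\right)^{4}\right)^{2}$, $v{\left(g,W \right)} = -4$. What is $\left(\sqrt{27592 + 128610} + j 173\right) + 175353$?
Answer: $1201070 + \sqrt{156202} \approx 1.2015 \cdot 10^{6}$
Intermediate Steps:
$j = 5929$ ($j = \left(-4 + \left(-3\right)^{4}\right)^{2} = \left(-4 + 81\right)^{2} = 77^{2} = 5929$)
$\left(\sqrt{27592 + 128610} + j 173\right) + 175353 = \left(\sqrt{27592 + 128610} + 5929 \cdot 173\right) + 175353 = \left(\sqrt{156202} + 1025717\right) + 175353 = \left(1025717 + \sqrt{156202}\right) + 175353 = 1201070 + \sqrt{156202}$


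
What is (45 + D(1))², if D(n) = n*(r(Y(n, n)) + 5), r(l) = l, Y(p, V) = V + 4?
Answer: 3025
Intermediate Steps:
Y(p, V) = 4 + V
D(n) = n*(9 + n) (D(n) = n*((4 + n) + 5) = n*(9 + n))
(45 + D(1))² = (45 + 1*(9 + 1))² = (45 + 1*10)² = (45 + 10)² = 55² = 3025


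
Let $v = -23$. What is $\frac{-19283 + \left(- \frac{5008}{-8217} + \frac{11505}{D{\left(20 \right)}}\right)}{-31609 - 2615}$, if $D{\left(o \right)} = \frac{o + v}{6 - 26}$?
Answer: $- \frac{471800497}{281218608} \approx -1.6777$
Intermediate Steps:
$D{\left(o \right)} = \frac{23}{20} - \frac{o}{20}$ ($D{\left(o \right)} = \frac{o - 23}{6 - 26} = \frac{-23 + o}{-20} = \left(-23 + o\right) \left(- \frac{1}{20}\right) = \frac{23}{20} - \frac{o}{20}$)
$\frac{-19283 + \left(- \frac{5008}{-8217} + \frac{11505}{D{\left(20 \right)}}\right)}{-31609 - 2615} = \frac{-19283 - \left(- \frac{5008}{8217} - \frac{11505}{\frac{23}{20} - 1}\right)}{-31609 - 2615} = \frac{-19283 - \left(- \frac{5008}{8217} - \frac{11505}{\frac{23}{20} - 1}\right)}{-34224} = \left(-19283 + \left(\frac{5008}{8217} + \frac{11505}{\frac{3}{20}}\right)\right) \left(- \frac{1}{34224}\right) = \left(-19283 + \left(\frac{5008}{8217} + 11505 \cdot \frac{20}{3}\right)\right) \left(- \frac{1}{34224}\right) = \left(-19283 + \left(\frac{5008}{8217} + 76700\right)\right) \left(- \frac{1}{34224}\right) = \left(-19283 + \frac{630248908}{8217}\right) \left(- \frac{1}{34224}\right) = \frac{471800497}{8217} \left(- \frac{1}{34224}\right) = - \frac{471800497}{281218608}$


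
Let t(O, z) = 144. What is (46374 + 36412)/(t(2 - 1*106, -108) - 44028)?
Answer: -781/414 ≈ -1.8865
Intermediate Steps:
(46374 + 36412)/(t(2 - 1*106, -108) - 44028) = (46374 + 36412)/(144 - 44028) = 82786/(-43884) = 82786*(-1/43884) = -781/414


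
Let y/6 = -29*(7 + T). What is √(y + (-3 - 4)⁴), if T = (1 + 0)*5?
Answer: √313 ≈ 17.692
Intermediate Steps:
T = 5 (T = 1*5 = 5)
y = -2088 (y = 6*(-29*(7 + 5)) = 6*(-29*12) = 6*(-348) = -2088)
√(y + (-3 - 4)⁴) = √(-2088 + (-3 - 4)⁴) = √(-2088 + (-7)⁴) = √(-2088 + 2401) = √313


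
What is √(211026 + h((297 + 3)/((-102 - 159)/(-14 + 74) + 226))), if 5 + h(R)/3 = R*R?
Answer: √4146788345379/4433 ≈ 459.37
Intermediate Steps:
h(R) = -15 + 3*R² (h(R) = -15 + 3*(R*R) = -15 + 3*R²)
√(211026 + h((297 + 3)/((-102 - 159)/(-14 + 74) + 226))) = √(211026 + (-15 + 3*((297 + 3)/((-102 - 159)/(-14 + 74) + 226))²)) = √(211026 + (-15 + 3*(300/(-261/60 + 226))²)) = √(211026 + (-15 + 3*(300/(-261*1/60 + 226))²)) = √(211026 + (-15 + 3*(300/(-87/20 + 226))²)) = √(211026 + (-15 + 3*(300/(4433/20))²)) = √(211026 + (-15 + 3*(300*(20/4433))²)) = √(211026 + (-15 + 3*(6000/4433)²)) = √(211026 + (-15 + 3*(36000000/19651489))) = √(211026 + (-15 + 108000000/19651489)) = √(211026 - 186772335/19651489) = √(4146788345379/19651489) = √4146788345379/4433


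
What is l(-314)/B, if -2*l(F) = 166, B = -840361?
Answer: 83/840361 ≈ 9.8767e-5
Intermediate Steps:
l(F) = -83 (l(F) = -½*166 = -83)
l(-314)/B = -83/(-840361) = -83*(-1/840361) = 83/840361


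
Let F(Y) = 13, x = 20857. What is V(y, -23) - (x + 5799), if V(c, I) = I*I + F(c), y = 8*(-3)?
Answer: -26114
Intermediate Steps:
y = -24
V(c, I) = 13 + I² (V(c, I) = I*I + 13 = I² + 13 = 13 + I²)
V(y, -23) - (x + 5799) = (13 + (-23)²) - (20857 + 5799) = (13 + 529) - 1*26656 = 542 - 26656 = -26114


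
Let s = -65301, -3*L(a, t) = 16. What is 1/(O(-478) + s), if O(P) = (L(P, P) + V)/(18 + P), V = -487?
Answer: -1380/90113903 ≈ -1.5314e-5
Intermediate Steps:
L(a, t) = -16/3 (L(a, t) = -1/3*16 = -16/3)
O(P) = -1477/(3*(18 + P)) (O(P) = (-16/3 - 487)/(18 + P) = -1477/(3*(18 + P)))
1/(O(-478) + s) = 1/(-1477/(54 + 3*(-478)) - 65301) = 1/(-1477/(54 - 1434) - 65301) = 1/(-1477/(-1380) - 65301) = 1/(-1477*(-1/1380) - 65301) = 1/(1477/1380 - 65301) = 1/(-90113903/1380) = -1380/90113903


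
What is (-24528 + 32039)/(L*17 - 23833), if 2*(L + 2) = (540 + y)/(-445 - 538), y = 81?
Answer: -14766626/46933079 ≈ -0.31463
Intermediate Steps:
L = -4553/1966 (L = -2 + ((540 + 81)/(-445 - 538))/2 = -2 + (621/(-983))/2 = -2 + (621*(-1/983))/2 = -2 + (½)*(-621/983) = -2 - 621/1966 = -4553/1966 ≈ -2.3159)
(-24528 + 32039)/(L*17 - 23833) = (-24528 + 32039)/(-4553/1966*17 - 23833) = 7511/(-77401/1966 - 23833) = 7511/(-46933079/1966) = 7511*(-1966/46933079) = -14766626/46933079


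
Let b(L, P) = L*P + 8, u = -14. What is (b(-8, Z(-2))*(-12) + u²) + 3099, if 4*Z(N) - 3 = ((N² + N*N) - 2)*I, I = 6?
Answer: 4135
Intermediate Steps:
Z(N) = -9/4 + 3*N² (Z(N) = ¾ + (((N² + N*N) - 2)*6)/4 = ¾ + (((N² + N²) - 2)*6)/4 = ¾ + ((2*N² - 2)*6)/4 = ¾ + ((-2 + 2*N²)*6)/4 = ¾ + (-12 + 12*N²)/4 = ¾ + (-3 + 3*N²) = -9/4 + 3*N²)
b(L, P) = 8 + L*P
(b(-8, Z(-2))*(-12) + u²) + 3099 = ((8 - 8*(-9/4 + 3*(-2)²))*(-12) + (-14)²) + 3099 = ((8 - 8*(-9/4 + 3*4))*(-12) + 196) + 3099 = ((8 - 8*(-9/4 + 12))*(-12) + 196) + 3099 = ((8 - 8*39/4)*(-12) + 196) + 3099 = ((8 - 78)*(-12) + 196) + 3099 = (-70*(-12) + 196) + 3099 = (840 + 196) + 3099 = 1036 + 3099 = 4135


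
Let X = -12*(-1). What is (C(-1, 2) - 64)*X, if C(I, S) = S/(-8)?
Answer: -771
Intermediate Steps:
C(I, S) = -S/8 (C(I, S) = S*(-⅛) = -S/8)
X = 12
(C(-1, 2) - 64)*X = (-⅛*2 - 64)*12 = (-¼ - 64)*12 = -257/4*12 = -771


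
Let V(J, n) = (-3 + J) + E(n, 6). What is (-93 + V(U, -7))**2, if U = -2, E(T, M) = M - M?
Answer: 9604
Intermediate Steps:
E(T, M) = 0
V(J, n) = -3 + J (V(J, n) = (-3 + J) + 0 = -3 + J)
(-93 + V(U, -7))**2 = (-93 + (-3 - 2))**2 = (-93 - 5)**2 = (-98)**2 = 9604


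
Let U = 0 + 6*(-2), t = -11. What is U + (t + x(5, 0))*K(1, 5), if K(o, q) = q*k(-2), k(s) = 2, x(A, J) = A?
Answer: -72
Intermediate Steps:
U = -12 (U = 0 - 12 = -12)
K(o, q) = 2*q (K(o, q) = q*2 = 2*q)
U + (t + x(5, 0))*K(1, 5) = -12 + (-11 + 5)*(2*5) = -12 - 6*10 = -12 - 60 = -72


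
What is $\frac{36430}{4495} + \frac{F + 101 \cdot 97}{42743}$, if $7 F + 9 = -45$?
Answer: $\frac{2241582461}{268981699} \approx 8.3336$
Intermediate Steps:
$F = - \frac{54}{7}$ ($F = - \frac{9}{7} + \frac{1}{7} \left(-45\right) = - \frac{9}{7} - \frac{45}{7} = - \frac{54}{7} \approx -7.7143$)
$\frac{36430}{4495} + \frac{F + 101 \cdot 97}{42743} = \frac{36430}{4495} + \frac{- \frac{54}{7} + 101 \cdot 97}{42743} = 36430 \cdot \frac{1}{4495} + \left(- \frac{54}{7} + 9797\right) \frac{1}{42743} = \frac{7286}{899} + \frac{68525}{7} \cdot \frac{1}{42743} = \frac{7286}{899} + \frac{68525}{299201} = \frac{2241582461}{268981699}$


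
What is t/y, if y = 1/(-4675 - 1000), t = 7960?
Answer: -45173000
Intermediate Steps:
y = -1/5675 (y = 1/(-5675) = -1/5675 ≈ -0.00017621)
t/y = 7960/(-1/5675) = 7960*(-5675) = -45173000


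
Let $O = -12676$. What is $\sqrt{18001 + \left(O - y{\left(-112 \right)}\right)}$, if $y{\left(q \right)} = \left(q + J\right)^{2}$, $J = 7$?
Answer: $10 i \sqrt{57} \approx 75.498 i$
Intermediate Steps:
$y{\left(q \right)} = \left(7 + q\right)^{2}$ ($y{\left(q \right)} = \left(q + 7\right)^{2} = \left(7 + q\right)^{2}$)
$\sqrt{18001 + \left(O - y{\left(-112 \right)}\right)} = \sqrt{18001 - \left(12676 + \left(7 - 112\right)^{2}\right)} = \sqrt{18001 - 23701} = \sqrt{-5700} = 10 i \sqrt{57}$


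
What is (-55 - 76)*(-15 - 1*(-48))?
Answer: -4323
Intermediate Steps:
(-55 - 76)*(-15 - 1*(-48)) = -131*(-15 + 48) = -131*33 = -4323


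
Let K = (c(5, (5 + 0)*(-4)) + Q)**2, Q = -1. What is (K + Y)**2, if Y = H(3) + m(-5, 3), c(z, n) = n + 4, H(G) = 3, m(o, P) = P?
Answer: 87025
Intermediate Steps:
c(z, n) = 4 + n
Y = 6 (Y = 3 + 3 = 6)
K = 289 (K = ((4 + (5 + 0)*(-4)) - 1)**2 = ((4 + 5*(-4)) - 1)**2 = ((4 - 20) - 1)**2 = (-16 - 1)**2 = (-17)**2 = 289)
(K + Y)**2 = (289 + 6)**2 = 295**2 = 87025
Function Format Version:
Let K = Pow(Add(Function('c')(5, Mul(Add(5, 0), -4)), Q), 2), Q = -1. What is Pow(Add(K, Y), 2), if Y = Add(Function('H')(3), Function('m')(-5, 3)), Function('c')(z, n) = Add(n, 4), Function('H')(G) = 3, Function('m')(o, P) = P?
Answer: 87025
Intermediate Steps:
Function('c')(z, n) = Add(4, n)
Y = 6 (Y = Add(3, 3) = 6)
K = 289 (K = Pow(Add(Add(4, Mul(Add(5, 0), -4)), -1), 2) = Pow(Add(Add(4, Mul(5, -4)), -1), 2) = Pow(Add(Add(4, -20), -1), 2) = Pow(Add(-16, -1), 2) = Pow(-17, 2) = 289)
Pow(Add(K, Y), 2) = Pow(Add(289, 6), 2) = Pow(295, 2) = 87025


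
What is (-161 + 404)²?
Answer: 59049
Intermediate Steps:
(-161 + 404)² = 243² = 59049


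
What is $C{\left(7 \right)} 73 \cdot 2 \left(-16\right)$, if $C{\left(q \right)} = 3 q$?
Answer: $-49056$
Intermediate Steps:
$C{\left(7 \right)} 73 \cdot 2 \left(-16\right) = 3 \cdot 7 \cdot 73 \cdot 2 \left(-16\right) = 21 \cdot 73 \left(-32\right) = 1533 \left(-32\right) = -49056$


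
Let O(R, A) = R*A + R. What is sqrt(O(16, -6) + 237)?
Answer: sqrt(157) ≈ 12.530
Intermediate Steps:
O(R, A) = R + A*R (O(R, A) = A*R + R = R + A*R)
sqrt(O(16, -6) + 237) = sqrt(16*(1 - 6) + 237) = sqrt(16*(-5) + 237) = sqrt(-80 + 237) = sqrt(157)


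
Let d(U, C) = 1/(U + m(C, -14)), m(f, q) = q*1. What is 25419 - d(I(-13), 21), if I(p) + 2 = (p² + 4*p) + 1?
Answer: 2592737/102 ≈ 25419.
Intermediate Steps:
I(p) = -1 + p² + 4*p (I(p) = -2 + ((p² + 4*p) + 1) = -2 + (1 + p² + 4*p) = -1 + p² + 4*p)
m(f, q) = q
d(U, C) = 1/(-14 + U) (d(U, C) = 1/(U - 14) = 1/(-14 + U))
25419 - d(I(-13), 21) = 25419 - 1/(-14 + (-1 + (-13)² + 4*(-13))) = 25419 - 1/(-14 + (-1 + 169 - 52)) = 25419 - 1/(-14 + 116) = 25419 - 1/102 = 2592737/102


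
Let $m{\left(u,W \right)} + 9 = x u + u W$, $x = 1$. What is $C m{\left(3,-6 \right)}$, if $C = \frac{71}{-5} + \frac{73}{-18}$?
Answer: $\frac{6572}{15} \approx 438.13$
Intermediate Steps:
$m{\left(u,W \right)} = -9 + u + W u$ ($m{\left(u,W \right)} = -9 + \left(1 u + u W\right) = -9 + \left(u + W u\right) = -9 + u + W u$)
$C = - \frac{1643}{90}$ ($C = 71 \left(- \frac{1}{5}\right) + 73 \left(- \frac{1}{18}\right) = - \frac{71}{5} - \frac{73}{18} = - \frac{1643}{90} \approx -18.256$)
$C m{\left(3,-6 \right)} = - \frac{1643 \left(-9 + 3 - 18\right)}{90} = \left(- \frac{1643}{90}\right) \left(-24\right) = \frac{6572}{15}$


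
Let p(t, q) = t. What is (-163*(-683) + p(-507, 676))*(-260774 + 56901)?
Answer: -22593613606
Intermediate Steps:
(-163*(-683) + p(-507, 676))*(-260774 + 56901) = (-163*(-683) - 507)*(-260774 + 56901) = (111329 - 507)*(-203873) = 110822*(-203873) = -22593613606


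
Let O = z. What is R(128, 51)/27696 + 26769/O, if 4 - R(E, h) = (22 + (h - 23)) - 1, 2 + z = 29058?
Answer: 15418473/16765312 ≈ 0.91967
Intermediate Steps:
z = 29056 (z = -2 + 29058 = 29056)
R(E, h) = 6 - h (R(E, h) = 4 - ((22 + (h - 23)) - 1) = 4 - ((22 + (-23 + h)) - 1) = 4 - ((-1 + h) - 1) = 4 - (-2 + h) = 4 + (2 - h) = 6 - h)
O = 29056
R(128, 51)/27696 + 26769/O = (6 - 1*51)/27696 + 26769/29056 = (6 - 51)*(1/27696) + 26769*(1/29056) = -45*1/27696 + 26769/29056 = -15/9232 + 26769/29056 = 15418473/16765312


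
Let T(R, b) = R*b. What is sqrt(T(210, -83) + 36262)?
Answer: 4*sqrt(1177) ≈ 137.23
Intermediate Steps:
sqrt(T(210, -83) + 36262) = sqrt(210*(-83) + 36262) = sqrt(-17430 + 36262) = sqrt(18832) = 4*sqrt(1177)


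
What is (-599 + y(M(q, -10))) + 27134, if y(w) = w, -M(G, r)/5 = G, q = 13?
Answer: 26470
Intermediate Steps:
M(G, r) = -5*G
(-599 + y(M(q, -10))) + 27134 = (-599 - 5*13) + 27134 = (-599 - 65) + 27134 = -664 + 27134 = 26470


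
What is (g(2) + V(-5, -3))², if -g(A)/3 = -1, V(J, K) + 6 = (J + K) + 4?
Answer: 49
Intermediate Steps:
V(J, K) = -2 + J + K (V(J, K) = -6 + ((J + K) + 4) = -6 + (4 + J + K) = -2 + J + K)
g(A) = 3 (g(A) = -3*(-1) = 3)
(g(2) + V(-5, -3))² = (3 + (-2 - 5 - 3))² = (3 - 10)² = (-7)² = 49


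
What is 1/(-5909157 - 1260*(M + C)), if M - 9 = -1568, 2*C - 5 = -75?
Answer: -1/3900717 ≈ -2.5636e-7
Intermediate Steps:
C = -35 (C = 5/2 + (½)*(-75) = 5/2 - 75/2 = -35)
M = -1559 (M = 9 - 1568 = -1559)
1/(-5909157 - 1260*(M + C)) = 1/(-5909157 - 1260*(-1559 - 35)) = 1/(-5909157 - 1260*(-1594)) = 1/(-5909157 + 2008440) = 1/(-3900717) = -1/3900717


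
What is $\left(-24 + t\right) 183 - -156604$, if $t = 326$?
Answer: $211870$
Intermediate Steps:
$\left(-24 + t\right) 183 - -156604 = \left(-24 + 326\right) 183 - -156604 = 302 \cdot 183 + 156604 = 55266 + 156604 = 211870$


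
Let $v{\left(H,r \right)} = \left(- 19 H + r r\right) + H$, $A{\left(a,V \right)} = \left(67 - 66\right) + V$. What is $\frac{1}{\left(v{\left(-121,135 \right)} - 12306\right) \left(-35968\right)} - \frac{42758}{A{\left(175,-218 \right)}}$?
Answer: $\frac{12452536166951}{63197538432} \approx 197.04$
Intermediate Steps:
$A{\left(a,V \right)} = 1 + V$
$v{\left(H,r \right)} = r^{2} - 18 H$ ($v{\left(H,r \right)} = \left(- 19 H + r^{2}\right) + H = \left(r^{2} - 19 H\right) + H = r^{2} - 18 H$)
$\frac{1}{\left(v{\left(-121,135 \right)} - 12306\right) \left(-35968\right)} - \frac{42758}{A{\left(175,-218 \right)}} = \frac{1}{\left(\left(135^{2} - -2178\right) - 12306\right) \left(-35968\right)} - \frac{42758}{1 - 218} = \frac{1}{\left(18225 + 2178\right) - 12306} \left(- \frac{1}{35968}\right) - \frac{42758}{-217} = \frac{1}{20403 - 12306} \left(- \frac{1}{35968}\right) - - \frac{42758}{217} = \frac{1}{8097} \left(- \frac{1}{35968}\right) + \frac{42758}{217} = - \frac{1}{291232896} + \frac{42758}{217} = \frac{12452536166951}{63197538432}$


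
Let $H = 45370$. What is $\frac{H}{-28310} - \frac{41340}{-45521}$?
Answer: $- \frac{89495237}{128869951} \approx -0.69446$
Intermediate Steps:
$\frac{H}{-28310} - \frac{41340}{-45521} = \frac{45370}{-28310} - \frac{41340}{-45521} = 45370 \left(- \frac{1}{28310}\right) - - \frac{41340}{45521} = - \frac{4537}{2831} + \frac{41340}{45521} = - \frac{89495237}{128869951}$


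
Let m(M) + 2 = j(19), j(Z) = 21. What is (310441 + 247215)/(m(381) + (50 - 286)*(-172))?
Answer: 557656/40611 ≈ 13.732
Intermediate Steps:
m(M) = 19 (m(M) = -2 + 21 = 19)
(310441 + 247215)/(m(381) + (50 - 286)*(-172)) = (310441 + 247215)/(19 + (50 - 286)*(-172)) = 557656/(19 - 236*(-172)) = 557656/(19 + 40592) = 557656/40611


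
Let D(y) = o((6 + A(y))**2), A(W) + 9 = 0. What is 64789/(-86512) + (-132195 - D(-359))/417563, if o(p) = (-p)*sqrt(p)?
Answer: -38487607223/36124210256 ≈ -1.0654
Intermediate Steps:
A(W) = -9 (A(W) = -9 + 0 = -9)
o(p) = -p**(3/2)
D(y) = -27 (D(y) = -((6 - 9)**2)**(3/2) = -((-3)**2)**(3/2) = -9**(3/2) = -1*27 = -27)
64789/(-86512) + (-132195 - D(-359))/417563 = 64789/(-86512) + (-132195 - 1*(-27))/417563 = 64789*(-1/86512) + (-132195 + 27)*(1/417563) = -64789/86512 - 132168*1/417563 = -64789/86512 - 132168/417563 = -38487607223/36124210256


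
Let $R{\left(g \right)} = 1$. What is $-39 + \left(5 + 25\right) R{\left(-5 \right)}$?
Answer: $-9$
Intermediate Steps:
$-39 + \left(5 + 25\right) R{\left(-5 \right)} = -39 + \left(5 + 25\right) 1 = -39 + 30 \cdot 1 = -39 + 30 = -9$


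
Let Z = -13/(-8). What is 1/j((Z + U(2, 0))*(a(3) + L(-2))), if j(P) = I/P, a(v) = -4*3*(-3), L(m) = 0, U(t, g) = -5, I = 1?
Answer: -243/2 ≈ -121.50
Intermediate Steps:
a(v) = 36 (a(v) = -12*(-3) = 36)
Z = 13/8 (Z = -13*(-⅛) = 13/8 ≈ 1.6250)
j(P) = 1/P
1/j((Z + U(2, 0))*(a(3) + L(-2))) = 1/(1/((13/8 - 5)*(36 + 0))) = 1/(1/(-27/8*36)) = 1/(1/(-243/2)) = 1/(-2/243) = -243/2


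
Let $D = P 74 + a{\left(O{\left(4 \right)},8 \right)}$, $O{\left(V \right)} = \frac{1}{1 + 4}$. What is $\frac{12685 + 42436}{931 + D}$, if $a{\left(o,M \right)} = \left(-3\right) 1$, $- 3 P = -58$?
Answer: $\frac{165363}{7076} \approx 23.37$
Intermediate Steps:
$O{\left(V \right)} = \frac{1}{5}$
$P = \frac{58}{3}$ ($P = \left(- \frac{1}{3}\right) \left(-58\right) = \frac{58}{3} \approx 19.333$)
$a{\left(o,M \right)} = -3$
$D = \frac{4283}{3}$ ($D = \frac{58}{3} \cdot 74 - 3 = \frac{4292}{3} - 3 = \frac{4283}{3} \approx 1427.7$)
$\frac{12685 + 42436}{931 + D} = \frac{12685 + 42436}{931 + \frac{4283}{3}} = \frac{55121}{\frac{7076}{3}} = 55121 \cdot \frac{3}{7076} = \frac{165363}{7076}$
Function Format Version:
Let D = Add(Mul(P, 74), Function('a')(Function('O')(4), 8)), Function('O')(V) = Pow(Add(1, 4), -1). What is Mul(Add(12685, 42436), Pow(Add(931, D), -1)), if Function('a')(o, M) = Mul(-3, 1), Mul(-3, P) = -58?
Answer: Rational(165363, 7076) ≈ 23.370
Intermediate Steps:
Function('O')(V) = Rational(1, 5) (Function('O')(V) = Pow(5, -1) = Rational(1, 5))
P = Rational(58, 3) (P = Mul(Rational(-1, 3), -58) = Rational(58, 3) ≈ 19.333)
Function('a')(o, M) = -3
D = Rational(4283, 3) (D = Add(Mul(Rational(58, 3), 74), -3) = Add(Rational(4292, 3), -3) = Rational(4283, 3) ≈ 1427.7)
Mul(Add(12685, 42436), Pow(Add(931, D), -1)) = Mul(Add(12685, 42436), Pow(Add(931, Rational(4283, 3)), -1)) = Mul(55121, Pow(Rational(7076, 3), -1)) = Mul(55121, Rational(3, 7076)) = Rational(165363, 7076)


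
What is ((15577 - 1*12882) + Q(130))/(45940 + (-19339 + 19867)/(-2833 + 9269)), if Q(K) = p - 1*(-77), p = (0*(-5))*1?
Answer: 159291/2639914 ≈ 0.060339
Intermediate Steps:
p = 0 (p = 0*1 = 0)
Q(K) = 77 (Q(K) = 0 - 1*(-77) = 0 + 77 = 77)
((15577 - 1*12882) + Q(130))/(45940 + (-19339 + 19867)/(-2833 + 9269)) = ((15577 - 1*12882) + 77)/(45940 + (-19339 + 19867)/(-2833 + 9269)) = ((15577 - 12882) + 77)/(45940 + 528/6436) = (2695 + 77)/(45940 + 528*(1/6436)) = 2772/(45940 + 132/1609) = 2772/(73917592/1609) = 2772*(1609/73917592) = 159291/2639914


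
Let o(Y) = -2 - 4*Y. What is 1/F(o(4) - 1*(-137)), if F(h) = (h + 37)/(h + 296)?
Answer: 415/156 ≈ 2.6603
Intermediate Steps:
F(h) = (37 + h)/(296 + h)
1/F(o(4) - 1*(-137)) = 1/((37 + ((-2 - 4*4) - 1*(-137)))/(296 + ((-2 - 4*4) - 1*(-137)))) = 1/((37 + ((-2 - 16) + 137))/(296 + ((-2 - 16) + 137))) = 1/((37 + (-18 + 137))/(296 + (-18 + 137))) = 1/((37 + 119)/(296 + 119)) = 1/(156/415) = 415/156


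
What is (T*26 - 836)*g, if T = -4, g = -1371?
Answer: 1288740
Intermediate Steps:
(T*26 - 836)*g = (-4*26 - 836)*(-1371) = (-104 - 836)*(-1371) = -940*(-1371) = 1288740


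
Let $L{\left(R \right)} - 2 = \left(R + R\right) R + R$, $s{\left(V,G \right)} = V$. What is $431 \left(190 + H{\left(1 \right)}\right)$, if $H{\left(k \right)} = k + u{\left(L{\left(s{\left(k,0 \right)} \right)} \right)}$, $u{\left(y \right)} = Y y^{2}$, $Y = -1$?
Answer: $71546$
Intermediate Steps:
$L{\left(R \right)} = 2 + R + 2 R^{2}$ ($L{\left(R \right)} = 2 + \left(\left(R + R\right) R + R\right) = 2 + \left(2 R R + R\right) = 2 + \left(2 R^{2} + R\right) = 2 + \left(R + 2 R^{2}\right) = 2 + R + 2 R^{2}$)
$u{\left(y \right)} = - y^{2}$
$H{\left(k \right)} = k - \left(2 + k + 2 k^{2}\right)^{2}$
$431 \left(190 + H{\left(1 \right)}\right) = 431 \left(190 + \left(1 - \left(2 + 1 + 2 \cdot 1^{2}\right)^{2}\right)\right) = 431 \left(190 + \left(1 - \left(2 + 1 + 2 \cdot 1\right)^{2}\right)\right) = 431 \left(190 + \left(1 - \left(2 + 1 + 2\right)^{2}\right)\right) = 431 \left(190 + \left(1 - 5^{2}\right)\right) = 431 \left(190 + \left(1 - 25\right)\right) = 431 \left(190 - 24\right) = 431 \cdot 166 = 71546$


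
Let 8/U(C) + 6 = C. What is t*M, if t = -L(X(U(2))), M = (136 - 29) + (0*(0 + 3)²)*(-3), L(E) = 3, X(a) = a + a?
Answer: -321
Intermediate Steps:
U(C) = 8/(-6 + C)
X(a) = 2*a
M = 107 (M = 107 + (0*3²)*(-3) = 107 + (0*9)*(-3) = 107 + 0*(-3) = 107 + 0 = 107)
t = -3 (t = -1*3 = -3)
t*M = -3*107 = -321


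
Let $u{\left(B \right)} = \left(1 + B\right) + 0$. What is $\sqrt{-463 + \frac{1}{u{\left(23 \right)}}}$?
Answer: $\frac{i \sqrt{66666}}{12} \approx 21.516 i$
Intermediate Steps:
$u{\left(B \right)} = 1 + B$
$\sqrt{-463 + \frac{1}{u{\left(23 \right)}}} = \sqrt{-463 + \frac{1}{1 + 23}} = \sqrt{-463 + \frac{1}{24}} = \sqrt{- \frac{11111}{24}} = \frac{i \sqrt{66666}}{12}$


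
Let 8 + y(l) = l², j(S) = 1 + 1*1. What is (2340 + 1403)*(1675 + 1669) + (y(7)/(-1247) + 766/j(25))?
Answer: 15608667784/1247 ≈ 1.2517e+7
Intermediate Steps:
j(S) = 2 (j(S) = 1 + 1 = 2)
y(l) = -8 + l²
(2340 + 1403)*(1675 + 1669) + (y(7)/(-1247) + 766/j(25)) = (2340 + 1403)*(1675 + 1669) + ((-8 + 7²)/(-1247) + 766/2) = 3743*3344 + ((-8 + 49)*(-1/1247) + 766*(½)) = 12516592 + (41*(-1/1247) + 383) = 12516592 + (-41/1247 + 383) = 12516592 + 477560/1247 = 15608667784/1247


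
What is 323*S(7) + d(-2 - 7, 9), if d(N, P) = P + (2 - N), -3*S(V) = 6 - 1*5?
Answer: -263/3 ≈ -87.667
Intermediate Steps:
S(V) = -⅓ (S(V) = -(6 - 1*5)/3 = -(6 - 5)/3 = -⅓*1 = -⅓)
d(N, P) = 2 + P - N
323*S(7) + d(-2 - 7, 9) = 323*(-⅓) + (2 + 9 - (-2 - 7)) = -323/3 + (2 + 9 - 1*(-9)) = -323/3 + (2 + 9 + 9) = -323/3 + 20 = -263/3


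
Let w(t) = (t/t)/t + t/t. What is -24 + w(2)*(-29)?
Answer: -135/2 ≈ -67.500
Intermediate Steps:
w(t) = 1 + 1/t (w(t) = 1/t + 1 = 1 + 1/t)
-24 + w(2)*(-29) = -24 + ((1 + 2)/2)*(-29) = -24 + ((½)*3)*(-29) = -24 + (3/2)*(-29) = -24 - 87/2 = -135/2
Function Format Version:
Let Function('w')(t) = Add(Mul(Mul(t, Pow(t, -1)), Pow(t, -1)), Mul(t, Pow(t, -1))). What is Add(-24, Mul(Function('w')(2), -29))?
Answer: Rational(-135, 2) ≈ -67.500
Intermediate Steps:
Function('w')(t) = Add(1, Pow(t, -1)) (Function('w')(t) = Add(Mul(1, Pow(t, -1)), 1) = Add(Pow(t, -1), 1) = Add(1, Pow(t, -1)))
Add(-24, Mul(Function('w')(2), -29)) = Add(-24, Mul(Mul(Pow(2, -1), Add(1, 2)), -29)) = Add(-24, Mul(Mul(Rational(1, 2), 3), -29)) = Add(-24, Mul(Rational(3, 2), -29)) = Add(-24, Rational(-87, 2)) = Rational(-135, 2)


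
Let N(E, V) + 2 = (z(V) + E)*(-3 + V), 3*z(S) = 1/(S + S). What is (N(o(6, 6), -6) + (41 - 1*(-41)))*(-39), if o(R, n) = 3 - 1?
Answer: -9711/4 ≈ -2427.8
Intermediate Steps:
o(R, n) = 2
z(S) = 1/(6*S) (z(S) = 1/(3*(S + S)) = 1/(3*((2*S))) = (1/(2*S))/3 = 1/(6*S))
N(E, V) = -2 + (-3 + V)*(E + 1/(6*V)) (N(E, V) = -2 + (1/(6*V) + E)*(-3 + V) = -2 + (E + 1/(6*V))*(-3 + V) = -2 + (-3 + V)*(E + 1/(6*V)))
(N(o(6, 6), -6) + (41 - 1*(-41)))*(-39) = ((-11/6 - 3*2 - ½/(-6) + 2*(-6)) + (41 - 1*(-41)))*(-39) = ((-11/6 - 6 - ½*(-⅙) - 12) + (41 + 41))*(-39) = ((-11/6 - 6 + 1/12 - 12) + 82)*(-39) = (-79/4 + 82)*(-39) = (249/4)*(-39) = -9711/4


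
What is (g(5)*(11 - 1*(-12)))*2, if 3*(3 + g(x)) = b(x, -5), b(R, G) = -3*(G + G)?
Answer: 322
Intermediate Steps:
b(R, G) = -6*G
g(x) = 7 (g(x) = -3 + (-6*(-5))/3 = -3 + (1/3)*30 = -3 + 10 = 7)
(g(5)*(11 - 1*(-12)))*2 = (7*(11 - 1*(-12)))*2 = (7*(11 + 12))*2 = (7*23)*2 = 161*2 = 322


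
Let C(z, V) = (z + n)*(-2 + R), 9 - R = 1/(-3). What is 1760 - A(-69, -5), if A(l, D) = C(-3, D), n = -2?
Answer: 5390/3 ≈ 1796.7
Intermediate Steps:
R = 28/3 (R = 9 - 1/(-3) = 9 - 1*(-⅓) = 9 + ⅓ = 28/3 ≈ 9.3333)
C(z, V) = -44/3 + 22*z/3 (C(z, V) = (z - 2)*(-2 + 28/3) = (-2 + z)*(22/3) = -44/3 + 22*z/3)
A(l, D) = -110/3 (A(l, D) = -44/3 + (22/3)*(-3) = -44/3 - 22 = -110/3)
1760 - A(-69, -5) = 1760 - 1*(-110/3) = 1760 + 110/3 = 5390/3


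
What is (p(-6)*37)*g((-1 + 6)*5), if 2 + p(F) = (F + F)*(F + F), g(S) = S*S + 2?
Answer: 3294258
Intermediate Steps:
g(S) = 2 + S**2 (g(S) = S**2 + 2 = 2 + S**2)
p(F) = -2 + 4*F**2 (p(F) = -2 + (F + F)*(F + F) = -2 + (2*F)*(2*F) = -2 + 4*F**2)
(p(-6)*37)*g((-1 + 6)*5) = ((-2 + 4*(-6)**2)*37)*(2 + ((-1 + 6)*5)**2) = ((-2 + 4*36)*37)*(2 + (5*5)**2) = ((-2 + 144)*37)*(2 + 25**2) = (142*37)*(2 + 625) = 5254*627 = 3294258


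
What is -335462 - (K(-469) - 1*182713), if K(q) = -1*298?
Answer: -152451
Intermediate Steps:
K(q) = -298
-335462 - (K(-469) - 1*182713) = -335462 - (-298 - 1*182713) = -335462 - (-298 - 182713) = -335462 - 1*(-183011) = -335462 + 183011 = -152451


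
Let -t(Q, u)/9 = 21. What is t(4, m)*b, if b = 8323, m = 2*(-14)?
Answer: -1573047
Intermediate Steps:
m = -28
t(Q, u) = -189 (t(Q, u) = -9*21 = -189)
t(4, m)*b = -189*8323 = -1573047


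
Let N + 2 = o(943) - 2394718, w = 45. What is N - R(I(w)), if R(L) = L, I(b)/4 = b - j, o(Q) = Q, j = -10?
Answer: -2393997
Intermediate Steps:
I(b) = 40 + 4*b (I(b) = 4*(b - 1*(-10)) = 4*(b + 10) = 4*(10 + b) = 40 + 4*b)
N = -2393777 (N = -2 + (943 - 2394718) = -2 - 2393775 = -2393777)
N - R(I(w)) = -2393777 - (40 + 4*45) = -2393777 - (40 + 180) = -2393777 - 1*220 = -2393777 - 220 = -2393997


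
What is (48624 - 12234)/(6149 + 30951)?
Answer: 3639/3710 ≈ 0.98086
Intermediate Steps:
(48624 - 12234)/(6149 + 30951) = 36390/37100 = 36390*(1/37100) = 3639/3710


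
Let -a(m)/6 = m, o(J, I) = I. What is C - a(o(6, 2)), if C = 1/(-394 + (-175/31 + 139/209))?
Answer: 31013425/2584992 ≈ 11.997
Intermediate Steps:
a(m) = -6*m
C = -6479/2584992 (C = 1/(-394 + (-175*1/31 + 139*(1/209))) = 1/(-394 + (-175/31 + 139/209)) = 1/(-394 - 32266/6479) = 1/(-2584992/6479) = -6479/2584992 ≈ -0.0025064)
C - a(o(6, 2)) = -6479/2584992 - (-6)*2 = -6479/2584992 - 1*(-12) = -6479/2584992 + 12 = 31013425/2584992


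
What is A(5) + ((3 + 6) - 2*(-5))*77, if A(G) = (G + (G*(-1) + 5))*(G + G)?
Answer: 1513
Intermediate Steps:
A(G) = 10*G (A(G) = (G + (-G + 5))*(2*G) = (G + (5 - G))*(2*G) = 5*(2*G) = 10*G)
A(5) + ((3 + 6) - 2*(-5))*77 = 10*5 + ((3 + 6) - 2*(-5))*77 = 50 + (9 + 10)*77 = 50 + 19*77 = 50 + 1463 = 1513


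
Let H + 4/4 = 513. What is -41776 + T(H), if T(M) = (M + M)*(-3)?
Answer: -44848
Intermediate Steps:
H = 512 (H = -1 + 513 = 512)
T(M) = -6*M (T(M) = (2*M)*(-3) = -6*M)
-41776 + T(H) = -41776 - 6*512 = -41776 - 3072 = -44848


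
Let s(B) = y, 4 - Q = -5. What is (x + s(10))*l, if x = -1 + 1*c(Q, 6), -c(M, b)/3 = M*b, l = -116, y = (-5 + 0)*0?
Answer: 18908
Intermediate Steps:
Q = 9 (Q = 4 - 1*(-5) = 4 + 5 = 9)
y = 0 (y = -5*0 = 0)
c(M, b) = -3*M*b
s(B) = 0
x = -163 (x = -1 + 1*(-3*9*6) = -1 + 1*(-162) = -1 - 162 = -163)
(x + s(10))*l = (-163 + 0)*(-116) = -163*(-116) = 18908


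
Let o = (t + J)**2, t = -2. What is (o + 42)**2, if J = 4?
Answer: 2116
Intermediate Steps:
o = 4 (o = (-2 + 4)**2 = 2**2 = 4)
(o + 42)**2 = (4 + 42)**2 = 46**2 = 2116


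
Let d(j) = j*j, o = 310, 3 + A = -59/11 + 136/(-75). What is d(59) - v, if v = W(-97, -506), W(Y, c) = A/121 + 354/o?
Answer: 10768942046/3094575 ≈ 3479.9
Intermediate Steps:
A = -8396/825 (A = -3 + (-59/11 + 136/(-75)) = -3 + (-59*1/11 + 136*(-1/75)) = -3 + (-59/11 - 136/75) = -3 - 5921/825 = -8396/825 ≈ -10.177)
W(Y, c) = 3273529/3094575 (W(Y, c) = -8396/825/121 + 354/310 = -8396/825*1/121 + 354*(1/310) = -8396/99825 + 177/155 = 3273529/3094575)
v = 3273529/3094575 ≈ 1.0578
d(j) = j²
d(59) - v = 59² - 1*3273529/3094575 = 3481 - 3273529/3094575 = 10768942046/3094575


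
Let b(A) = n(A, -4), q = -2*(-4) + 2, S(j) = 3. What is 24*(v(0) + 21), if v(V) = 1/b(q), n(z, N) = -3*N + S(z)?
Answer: 2528/5 ≈ 505.60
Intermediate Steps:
q = 10 (q = 8 + 2 = 10)
n(z, N) = 3 - 3*N (n(z, N) = -3*N + 3 = 3 - 3*N)
b(A) = 15 (b(A) = 3 - 3*(-4) = 3 + 12 = 15)
v(V) = 1/15
24*(v(0) + 21) = 24*(1/15 + 21) = 24*(316/15) = 2528/5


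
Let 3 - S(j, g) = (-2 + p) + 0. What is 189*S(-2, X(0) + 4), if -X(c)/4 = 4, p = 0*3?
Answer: 945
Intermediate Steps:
p = 0
X(c) = -16 (X(c) = -4*4 = -16)
S(j, g) = 5 (S(j, g) = 3 - ((-2 + 0) + 0) = 3 - (-2 + 0) = 3 - 1*(-2) = 3 + 2 = 5)
189*S(-2, X(0) + 4) = 189*5 = 945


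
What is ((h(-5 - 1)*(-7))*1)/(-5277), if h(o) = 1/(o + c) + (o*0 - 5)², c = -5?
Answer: 1918/58047 ≈ 0.033042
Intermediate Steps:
h(o) = 25 + 1/(-5 + o) (h(o) = 1/(o - 5) + (o*0 - 5)² = 1/(-5 + o) + (0 - 5)² = 1/(-5 + o) + (-5)² = 1/(-5 + o) + 25 = 25 + 1/(-5 + o))
((h(-5 - 1)*(-7))*1)/(-5277) = ((((-124 + 25*(-5 - 1))/(-5 + (-5 - 1)))*(-7))*1)/(-5277) = ((((-124 + 25*(-6))/(-5 - 6))*(-7))*1)*(-1/5277) = ((((-124 - 150)/(-11))*(-7))*1)*(-1/5277) = ((-1/11*(-274)*(-7))*1)*(-1/5277) = (((274/11)*(-7))*1)*(-1/5277) = -1918/11*1*(-1/5277) = -1918/11*(-1/5277) = 1918/58047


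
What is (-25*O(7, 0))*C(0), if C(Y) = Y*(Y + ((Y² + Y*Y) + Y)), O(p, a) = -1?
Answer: 0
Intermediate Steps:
C(Y) = Y*(2*Y + 2*Y²) (C(Y) = Y*(Y + ((Y² + Y²) + Y)) = Y*(Y + (2*Y² + Y)) = Y*(Y + (Y + 2*Y²)) = Y*(2*Y + 2*Y²))
(-25*O(7, 0))*C(0) = (-25*(-1))*(2*0²*(1 + 0)) = 25*(2*0*1) = 25*0 = 0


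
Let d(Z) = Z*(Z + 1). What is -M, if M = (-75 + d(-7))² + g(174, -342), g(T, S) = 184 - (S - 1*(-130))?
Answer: -1485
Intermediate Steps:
g(T, S) = 54 - S (g(T, S) = 184 - (S + 130) = 184 - (130 + S) = 184 + (-130 - S) = 54 - S)
d(Z) = Z*(1 + Z)
M = 1485 (M = (-75 - 7*(1 - 7))² + (54 - 1*(-342)) = (-75 - 7*(-6))² + (54 + 342) = (-75 + 42)² + 396 = (-33)² + 396 = 1089 + 396 = 1485)
-M = -1*1485 = -1485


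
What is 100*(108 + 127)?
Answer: 23500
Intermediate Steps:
100*(108 + 127) = 100*235 = 23500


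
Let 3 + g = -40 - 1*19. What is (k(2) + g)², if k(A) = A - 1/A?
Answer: 14641/4 ≈ 3660.3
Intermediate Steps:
g = -62 (g = -3 + (-40 - 1*19) = -3 + (-40 - 19) = -3 - 59 = -62)
(k(2) + g)² = ((2 - 1/2) - 62)² = ((2 - 1*½) - 62)² = ((2 - ½) - 62)² = (3/2 - 62)² = (-121/2)² = 14641/4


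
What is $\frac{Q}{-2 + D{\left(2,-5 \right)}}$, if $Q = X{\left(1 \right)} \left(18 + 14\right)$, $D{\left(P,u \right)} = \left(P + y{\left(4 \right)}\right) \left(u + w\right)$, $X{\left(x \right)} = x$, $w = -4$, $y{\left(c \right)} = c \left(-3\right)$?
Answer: $\frac{4}{11} \approx 0.36364$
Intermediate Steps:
$y{\left(c \right)} = - 3 c$
$D{\left(P,u \right)} = \left(-12 + P\right) \left(-4 + u\right)$ ($D{\left(P,u \right)} = \left(P - 12\right) \left(u - 4\right) = \left(P - 12\right) \left(-4 + u\right) = \left(-12 + P\right) \left(-4 + u\right)$)
$Q = 32$ ($Q = 1 \left(18 + 14\right) = 1 \cdot 32 = 32$)
$\frac{Q}{-2 + D{\left(2,-5 \right)}} = \frac{1}{-2 + \left(48 - -60 - 8 + 2 \left(-5\right)\right)} 32 = \frac{1}{-2 + \left(48 + 60 - 8 - 10\right)} 32 = \frac{1}{-2 + 90} \cdot 32 = \frac{1}{88} \cdot 32 = \frac{4}{11}$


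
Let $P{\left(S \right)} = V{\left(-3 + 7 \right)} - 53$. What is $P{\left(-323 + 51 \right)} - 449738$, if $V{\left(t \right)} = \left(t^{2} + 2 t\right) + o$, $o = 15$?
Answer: $-449752$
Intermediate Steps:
$V{\left(t \right)} = 15 + t^{2} + 2 t$ ($V{\left(t \right)} = \left(t^{2} + 2 t\right) + 15 = 15 + t^{2} + 2 t$)
$P{\left(S \right)} = -14$ ($P{\left(S \right)} = \left(15 + \left(-3 + 7\right)^{2} + 2 \left(-3 + 7\right)\right) - 53 = \left(15 + 4^{2} + 2 \cdot 4\right) - 53 = \left(15 + 16 + 8\right) - 53 = 39 - 53 = -14$)
$P{\left(-323 + 51 \right)} - 449738 = -14 - 449738 = -449752$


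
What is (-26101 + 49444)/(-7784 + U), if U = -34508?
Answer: -23343/42292 ≈ -0.55195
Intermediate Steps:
(-26101 + 49444)/(-7784 + U) = (-26101 + 49444)/(-7784 - 34508) = 23343/(-42292) = 23343*(-1/42292) = -23343/42292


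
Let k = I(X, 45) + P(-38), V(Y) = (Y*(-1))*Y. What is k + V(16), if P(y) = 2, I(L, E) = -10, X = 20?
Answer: -264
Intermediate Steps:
V(Y) = -Y**2 (V(Y) = (-Y)*Y = -Y**2)
k = -8 (k = -10 + 2 = -8)
k + V(16) = -8 - 1*16**2 = -8 - 1*256 = -8 - 256 = -264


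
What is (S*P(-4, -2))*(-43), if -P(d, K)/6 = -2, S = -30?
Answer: 15480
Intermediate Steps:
P(d, K) = 12 (P(d, K) = -6*(-2) = 12)
(S*P(-4, -2))*(-43) = -30*12*(-43) = -360*(-43) = 15480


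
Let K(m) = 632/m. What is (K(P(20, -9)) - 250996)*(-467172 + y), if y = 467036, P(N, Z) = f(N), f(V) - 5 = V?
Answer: 853300448/25 ≈ 3.4132e+7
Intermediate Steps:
f(V) = 5 + V
P(N, Z) = 5 + N
(K(P(20, -9)) - 250996)*(-467172 + y) = (632/(5 + 20) - 250996)*(-467172 + 467036) = (632/25 - 250996)*(-136) = -6274268/25*(-136) = 853300448/25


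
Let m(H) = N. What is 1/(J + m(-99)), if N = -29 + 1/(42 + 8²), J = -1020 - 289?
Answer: -106/141827 ≈ -0.00074739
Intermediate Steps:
J = -1309
N = -3073/106 (N = -29 + 1/(42 + 64) = -29 + 1/106 = -3073/106 ≈ -28.991)
m(H) = -3073/106
1/(J + m(-99)) = 1/(-1309 - 3073/106) = 1/(-141827/106) = -106/141827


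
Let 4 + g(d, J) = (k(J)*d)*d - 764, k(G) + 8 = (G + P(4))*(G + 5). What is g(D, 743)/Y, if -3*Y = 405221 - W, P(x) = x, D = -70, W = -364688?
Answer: -8213593296/769909 ≈ -10668.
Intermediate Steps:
k(G) = -8 + (4 + G)*(5 + G) (k(G) = -8 + (G + 4)*(G + 5) = -8 + (4 + G)*(5 + G))
Y = -769909/3 (Y = -(405221 - 1*(-364688))/3 = -(405221 + 364688)/3 = -⅓*769909 = -769909/3 ≈ -2.5664e+5)
g(d, J) = -768 + d²*(12 + J² + 9*J) (g(d, J) = -4 + (((12 + J² + 9*J)*d)*d - 764) = -4 + ((d*(12 + J² + 9*J))*d - 764) = -4 + (d²*(12 + J² + 9*J) - 764) = -4 + (-764 + d²*(12 + J² + 9*J)) = -768 + d²*(12 + J² + 9*J))
g(D, 743)/Y = (-768 + (-70)²*(12 + 743² + 9*743))/(-769909/3) = (-768 + 4900*(12 + 552049 + 6687))*(-3/769909) = (-768 + 4900*558748)*(-3/769909) = (-768 + 2737865200)*(-3/769909) = 2737864432*(-3/769909) = -8213593296/769909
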